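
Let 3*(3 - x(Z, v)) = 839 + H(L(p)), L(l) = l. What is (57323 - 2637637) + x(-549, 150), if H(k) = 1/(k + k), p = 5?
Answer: -25805907/10 ≈ -2.5806e+6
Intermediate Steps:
H(k) = 1/(2*k)
x(Z, v) = -2767/10 (x(Z, v) = 3 - (839 + (1/2)/5)/3 = 3 - (839 + (1/2)*(1/5))/3 = 3 - (839 + 1/10)/3 = 3 - 1/3*8391/10 = 3 - 2797/10 = -2767/10)
(57323 - 2637637) + x(-549, 150) = (57323 - 2637637) - 2767/10 = -2580314 - 2767/10 = -25805907/10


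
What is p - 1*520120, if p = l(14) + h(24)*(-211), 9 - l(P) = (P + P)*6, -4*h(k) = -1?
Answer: -2081327/4 ≈ -5.2033e+5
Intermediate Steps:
h(k) = ¼ (h(k) = -¼*(-1) = ¼)
l(P) = 9 - 12*P (l(P) = 9 - (P + P)*6 = 9 - 2*P*6 = 9 - 12*P)
p = -847/4 (p = (9 - 12*14) + (¼)*(-211) = (9 - 168) - 211/4 = -159 - 211/4 = -847/4 ≈ -211.75)
p - 1*520120 = -847/4 - 1*520120 = -847/4 - 520120 = -2081327/4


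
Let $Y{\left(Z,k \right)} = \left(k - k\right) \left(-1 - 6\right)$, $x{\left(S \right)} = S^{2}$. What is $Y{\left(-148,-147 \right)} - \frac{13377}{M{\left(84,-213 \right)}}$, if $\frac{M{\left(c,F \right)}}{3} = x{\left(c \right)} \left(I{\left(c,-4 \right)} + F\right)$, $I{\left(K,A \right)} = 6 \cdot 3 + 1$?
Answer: $\frac{91}{27936} \approx 0.0032574$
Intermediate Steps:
$I{\left(K,A \right)} = 19$ ($I{\left(K,A \right)} = 18 + 1 = 19$)
$M{\left(c,F \right)} = 3 c^{2} \left(19 + F\right)$
$Y{\left(Z,k \right)} = 0$ ($Y{\left(Z,k \right)} = 0 \left(-7\right) = 0$)
$Y{\left(-148,-147 \right)} - \frac{13377}{M{\left(84,-213 \right)}} = 0 - \frac{13377}{3 \cdot 84^{2} \left(19 - 213\right)} = 0 - \frac{13377}{3 \cdot 7056 \left(-194\right)} = 0 - \frac{13377}{-4106592} = 0 - - \frac{91}{27936} = 0 + \frac{91}{27936} = \frac{91}{27936}$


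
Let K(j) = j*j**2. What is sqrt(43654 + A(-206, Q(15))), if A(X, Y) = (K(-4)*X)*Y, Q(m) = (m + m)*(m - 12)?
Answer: sqrt(1230214) ≈ 1109.2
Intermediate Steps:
K(j) = j**3
Q(m) = 2*m*(-12 + m) (Q(m) = (2*m)*(-12 + m) = 2*m*(-12 + m))
A(X, Y) = -64*X*Y (A(X, Y) = ((-4)**3*X)*Y = (-64*X)*Y = -64*X*Y)
sqrt(43654 + A(-206, Q(15))) = sqrt(43654 - 64*(-206)*2*15*(-12 + 15)) = sqrt(43654 - 64*(-206)*2*15*3) = sqrt(43654 - 64*(-206)*90) = sqrt(43654 + 1186560) = sqrt(1230214)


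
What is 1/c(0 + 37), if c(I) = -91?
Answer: -1/91 ≈ -0.010989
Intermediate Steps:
1/c(0 + 37) = 1/(-91) = -1/91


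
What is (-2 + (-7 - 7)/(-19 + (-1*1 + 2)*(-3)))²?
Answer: 225/121 ≈ 1.8595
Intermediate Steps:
(-2 + (-7 - 7)/(-19 + (-1*1 + 2)*(-3)))² = (-2 - 14/(-19 + (-1 + 2)*(-3)))² = (-2 - 14/(-19 + 1*(-3)))² = (-2 - 14/(-19 - 3))² = (-2 - 14/(-22))² = (-2 - 14*(-1/22))² = (-2 + 7/11)² = (-15/11)² = 225/121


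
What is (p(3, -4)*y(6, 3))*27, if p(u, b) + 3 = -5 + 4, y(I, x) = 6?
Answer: -648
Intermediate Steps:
p(u, b) = -4 (p(u, b) = -3 + (-5 + 4) = -3 - 1 = -4)
(p(3, -4)*y(6, 3))*27 = -4*6*27 = -24*27 = -648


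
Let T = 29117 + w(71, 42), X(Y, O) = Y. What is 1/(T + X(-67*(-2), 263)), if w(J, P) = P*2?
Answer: 1/29335 ≈ 3.4089e-5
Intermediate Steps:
w(J, P) = 2*P
T = 29201 (T = 29117 + 2*42 = 29117 + 84 = 29201)
1/(T + X(-67*(-2), 263)) = 1/(29201 - 67*(-2)) = 1/(29201 + 134) = 1/29335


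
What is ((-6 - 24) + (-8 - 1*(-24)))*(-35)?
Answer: 490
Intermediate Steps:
((-6 - 24) + (-8 - 1*(-24)))*(-35) = (-30 + (-8 + 24))*(-35) = (-30 + 16)*(-35) = -14*(-35) = 490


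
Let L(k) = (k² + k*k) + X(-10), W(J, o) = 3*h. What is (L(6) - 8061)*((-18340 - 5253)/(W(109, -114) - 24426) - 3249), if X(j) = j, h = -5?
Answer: 635002342784/24441 ≈ 2.5981e+7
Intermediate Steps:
W(J, o) = -15 (W(J, o) = 3*(-5) = -15)
L(k) = -10 + 2*k² (L(k) = (k² + k*k) - 10 = (k² + k²) - 10 = 2*k² - 10 = -10 + 2*k²)
(L(6) - 8061)*((-18340 - 5253)/(W(109, -114) - 24426) - 3249) = ((-10 + 2*6²) - 8061)*((-18340 - 5253)/(-15 - 24426) - 3249) = ((-10 + 2*36) - 8061)*(-23593/(-24441) - 3249) = ((-10 + 72) - 8061)*(-23593*(-1/24441) - 3249) = (62 - 8061)*(23593/24441 - 3249) = -7999*(-79385216/24441) = 635002342784/24441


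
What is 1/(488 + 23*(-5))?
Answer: 1/373 ≈ 0.0026810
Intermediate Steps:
1/(488 + 23*(-5)) = 1/(488 - 115) = 1/373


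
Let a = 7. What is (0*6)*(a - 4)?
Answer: 0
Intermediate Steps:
(0*6)*(a - 4) = (0*6)*(7 - 4) = 0*3 = 0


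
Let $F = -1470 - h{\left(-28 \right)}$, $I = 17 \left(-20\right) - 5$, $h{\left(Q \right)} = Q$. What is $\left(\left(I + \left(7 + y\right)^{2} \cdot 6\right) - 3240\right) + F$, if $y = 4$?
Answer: $-4301$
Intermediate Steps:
$I = -345$ ($I = -340 - 5 = -345$)
$F = -1442$ ($F = -1470 - -28 = -1470 + 28 = -1442$)
$\left(\left(I + \left(7 + y\right)^{2} \cdot 6\right) - 3240\right) + F = \left(\left(-345 + \left(7 + 4\right)^{2} \cdot 6\right) - 3240\right) - 1442 = \left(\left(-345 + 11^{2} \cdot 6\right) - 3240\right) - 1442 = \left(\left(-345 + 121 \cdot 6\right) - 3240\right) - 1442 = \left(\left(-345 + 726\right) - 3240\right) - 1442 = \left(381 - 3240\right) - 1442 = -2859 - 1442 = -4301$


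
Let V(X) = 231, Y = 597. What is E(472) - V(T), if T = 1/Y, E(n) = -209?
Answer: -440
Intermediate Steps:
T = 1/597 ≈ 0.0016750
E(472) - V(T) = -209 - 1*231 = -209 - 231 = -440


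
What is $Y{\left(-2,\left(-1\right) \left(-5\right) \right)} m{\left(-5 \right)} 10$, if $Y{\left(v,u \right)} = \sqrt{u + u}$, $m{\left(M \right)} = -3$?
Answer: $- 30 \sqrt{10} \approx -94.868$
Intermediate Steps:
$Y{\left(v,u \right)} = \sqrt{2} \sqrt{u}$ ($Y{\left(v,u \right)} = \sqrt{2 u} = \sqrt{2} \sqrt{u}$)
$Y{\left(-2,\left(-1\right) \left(-5\right) \right)} m{\left(-5 \right)} 10 = \sqrt{2} \sqrt{\left(-1\right) \left(-5\right)} \left(-3\right) 10 = \sqrt{2} \sqrt{5} \left(-3\right) 10 = \sqrt{10} \left(-3\right) 10 = - 3 \sqrt{10} \cdot 10 = - 30 \sqrt{10}$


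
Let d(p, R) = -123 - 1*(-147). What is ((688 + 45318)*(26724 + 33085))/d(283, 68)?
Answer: 1375786427/12 ≈ 1.1465e+8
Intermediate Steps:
d(p, R) = 24 (d(p, R) = -123 + 147 = 24)
((688 + 45318)*(26724 + 33085))/d(283, 68) = ((688 + 45318)*(26724 + 33085))/24 = (46006*59809)*(1/24) = 2751572854*(1/24) = 1375786427/12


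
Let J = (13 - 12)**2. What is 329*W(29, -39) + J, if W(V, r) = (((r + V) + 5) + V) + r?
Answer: -4934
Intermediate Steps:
W(V, r) = 5 + 2*V + 2*r (W(V, r) = (((V + r) + 5) + V) + r = ((5 + V + r) + V) + r = (5 + r + 2*V) + r = 5 + 2*V + 2*r)
J = 1 (J = 1**2 = 1)
329*W(29, -39) + J = 329*(5 + 2*29 + 2*(-39)) + 1 = 329*(5 + 58 - 78) + 1 = 329*(-15) + 1 = -4935 + 1 = -4934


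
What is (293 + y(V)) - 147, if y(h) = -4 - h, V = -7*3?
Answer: 163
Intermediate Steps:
V = -21
(293 + y(V)) - 147 = (293 + (-4 - 1*(-21))) - 147 = (293 + (-4 + 21)) - 147 = (293 + 17) - 147 = 310 - 147 = 163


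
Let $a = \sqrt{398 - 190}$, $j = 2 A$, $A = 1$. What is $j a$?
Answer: $8 \sqrt{13} \approx 28.844$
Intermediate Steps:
$j = 2$ ($j = 2 \cdot 1 = 2$)
$a = 4 \sqrt{13}$ ($a = \sqrt{208} = 4 \sqrt{13} \approx 14.422$)
$j a = 2 \cdot 4 \sqrt{13} = 8 \sqrt{13}$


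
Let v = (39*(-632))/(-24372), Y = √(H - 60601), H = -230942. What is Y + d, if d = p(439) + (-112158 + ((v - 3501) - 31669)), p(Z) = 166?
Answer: -298883968/2031 + I*√291543 ≈ -1.4716e+5 + 539.95*I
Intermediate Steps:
Y = I*√291543 (Y = √(-230942 - 60601) = √(-291543) = I*√291543 ≈ 539.95*I)
v = 2054/2031 (v = -24648*(-1/24372) = 2054/2031 ≈ 1.0113)
d = -298883968/2031 (d = 166 + (-112158 + ((2054/2031 - 3501) - 31669)) = 166 + (-112158 + (-7108477/2031 - 31669)) = 166 + (-112158 - 71428216/2031) = 166 - 299221114/2031 = -298883968/2031 ≈ -1.4716e+5)
Y + d = I*√291543 - 298883968/2031 = -298883968/2031 + I*√291543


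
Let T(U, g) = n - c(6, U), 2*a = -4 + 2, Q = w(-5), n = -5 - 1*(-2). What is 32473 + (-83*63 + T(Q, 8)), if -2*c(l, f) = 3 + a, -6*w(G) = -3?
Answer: 27242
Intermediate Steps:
n = -3 (n = -5 + 2 = -3)
w(G) = 1/2 (w(G) = -1/6*(-3) = 1/2)
Q = 1/2 ≈ 0.50000
a = -1 (a = (-4 + 2)/2 = (1/2)*(-2) = -1)
c(l, f) = -1 (c(l, f) = -(3 - 1)/2 = -1/2*2 = -1)
T(U, g) = -2 (T(U, g) = -3 - 1*(-1) = -3 + 1 = -2)
32473 + (-83*63 + T(Q, 8)) = 32473 + (-83*63 - 2) = 32473 + (-5229 - 2) = 32473 - 5231 = 27242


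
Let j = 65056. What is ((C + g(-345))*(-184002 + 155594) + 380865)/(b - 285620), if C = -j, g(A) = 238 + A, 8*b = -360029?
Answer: -4937416984/881663 ≈ -5600.1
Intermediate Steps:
b = -360029/8 (b = (⅛)*(-360029) = -360029/8 ≈ -45004.)
C = -65056 (C = -1*65056 = -65056)
((C + g(-345))*(-184002 + 155594) + 380865)/(b - 285620) = ((-65056 + (238 - 345))*(-184002 + 155594) + 380865)/(-360029/8 - 285620) = ((-65056 - 107)*(-28408) + 380865)/(-2644989/8) = (-65163*(-28408) + 380865)*(-8/2644989) = (1851150504 + 380865)*(-8/2644989) = 1851531369*(-8/2644989) = -4937416984/881663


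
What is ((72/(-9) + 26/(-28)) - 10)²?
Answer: 70225/196 ≈ 358.29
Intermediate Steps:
((72/(-9) + 26/(-28)) - 10)² = ((72*(-⅑) + 26*(-1/28)) - 10)² = ((-8 - 13/14) - 10)² = (-125/14 - 10)² = (-265/14)² = 70225/196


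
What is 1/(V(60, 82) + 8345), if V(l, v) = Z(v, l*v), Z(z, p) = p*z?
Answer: 1/411785 ≈ 2.4285e-6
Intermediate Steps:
V(l, v) = l*v**2 (V(l, v) = (l*v)*v = l*v**2)
1/(V(60, 82) + 8345) = 1/(60*82**2 + 8345) = 1/(60*6724 + 8345) = 1/(403440 + 8345) = 1/411785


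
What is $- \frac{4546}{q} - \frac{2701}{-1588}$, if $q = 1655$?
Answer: $- \frac{2748893}{2628140} \approx -1.0459$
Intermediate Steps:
$- \frac{4546}{q} - \frac{2701}{-1588} = - \frac{4546}{1655} - \frac{2701}{-1588} = \left(-4546\right) \frac{1}{1655} - - \frac{2701}{1588} = - \frac{4546}{1655} + \frac{2701}{1588} = - \frac{2748893}{2628140}$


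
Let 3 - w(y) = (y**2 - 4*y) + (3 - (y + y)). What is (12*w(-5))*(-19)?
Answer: 12540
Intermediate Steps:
w(y) = -y**2 + 6*y (w(y) = 3 - ((y**2 - 4*y) + (3 - (y + y))) = 3 - ((y**2 - 4*y) + (3 - 2*y)) = 3 - (3 + y**2 - 6*y) = 3 + (-3 - y**2 + 6*y) = -y**2 + 6*y)
(12*w(-5))*(-19) = (12*(-5*(6 - 1*(-5))))*(-19) = (12*(-5*(6 + 5)))*(-19) = (12*(-5*11))*(-19) = (12*(-55))*(-19) = -660*(-19) = 12540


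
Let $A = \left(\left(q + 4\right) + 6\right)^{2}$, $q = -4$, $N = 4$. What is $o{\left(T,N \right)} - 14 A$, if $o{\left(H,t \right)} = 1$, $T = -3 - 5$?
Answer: $-503$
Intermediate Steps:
$T = -8$ ($T = -3 - 5 = -8$)
$A = 36$ ($A = \left(\left(-4 + 4\right) + 6\right)^{2} = \left(0 + 6\right)^{2} = 6^{2} = 36$)
$o{\left(T,N \right)} - 14 A = 1 - 504 = -503$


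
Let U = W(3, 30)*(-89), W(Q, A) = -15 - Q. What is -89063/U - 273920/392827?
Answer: -35425170941/629308854 ≈ -56.292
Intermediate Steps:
U = 1602 (U = (-15 - 1*3)*(-89) = (-15 - 3)*(-89) = -18*(-89) = 1602)
-89063/U - 273920/392827 = -89063/1602 - 273920/392827 = -35425170941/629308854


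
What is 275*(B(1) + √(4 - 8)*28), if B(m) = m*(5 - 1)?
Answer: 1100 + 15400*I ≈ 1100.0 + 15400.0*I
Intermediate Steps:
B(m) = 4*m (B(m) = m*4 = 4*m)
275*(B(1) + √(4 - 8)*28) = 275*(4*1 + √(4 - 8)*28) = 275*(4 + √(-4)*28) = 275*(4 + (2*I)*28) = 275*(4 + 56*I) = 1100 + 15400*I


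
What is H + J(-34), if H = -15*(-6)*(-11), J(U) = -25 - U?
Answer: -981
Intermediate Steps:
H = -990 (H = 90*(-11) = -990)
H + J(-34) = -990 + (-25 - 1*(-34)) = -990 + (-25 + 34) = -990 + 9 = -981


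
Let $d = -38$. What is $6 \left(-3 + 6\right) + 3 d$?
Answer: $-96$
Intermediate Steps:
$6 \left(-3 + 6\right) + 3 d = 6 \left(-3 + 6\right) + 3 \left(-38\right) = 6 \cdot 3 - 114 = 18 - 114 = -96$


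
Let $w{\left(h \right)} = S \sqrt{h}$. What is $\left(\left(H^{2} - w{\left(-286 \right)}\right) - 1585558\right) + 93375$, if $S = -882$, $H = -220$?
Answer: $-1443783 + 882 i \sqrt{286} \approx -1.4438 \cdot 10^{6} + 14916.0 i$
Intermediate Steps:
$w{\left(h \right)} = - 882 \sqrt{h}$
$\left(\left(H^{2} - w{\left(-286 \right)}\right) - 1585558\right) + 93375 = \left(\left(\left(-220\right)^{2} - - 882 \sqrt{-286}\right) - 1585558\right) + 93375 = \left(\left(48400 - - 882 i \sqrt{286}\right) - 1585558\right) + 93375 = \left(\left(48400 + 882 i \sqrt{286}\right) - 1585558\right) + 93375 = \left(-1537158 + 882 i \sqrt{286}\right) + 93375 = -1443783 + 882 i \sqrt{286}$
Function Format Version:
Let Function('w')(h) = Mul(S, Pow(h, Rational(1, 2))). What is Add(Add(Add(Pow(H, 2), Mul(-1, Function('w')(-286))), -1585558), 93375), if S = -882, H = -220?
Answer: Add(-1443783, Mul(882, I, Pow(286, Rational(1, 2)))) ≈ Add(-1.4438e+6, Mul(14916., I))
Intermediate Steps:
Function('w')(h) = Mul(-882, Pow(h, Rational(1, 2)))
Add(Add(Add(Pow(H, 2), Mul(-1, Function('w')(-286))), -1585558), 93375) = Add(Add(Add(Pow(-220, 2), Mul(-1, Mul(-882, Pow(-286, Rational(1, 2))))), -1585558), 93375) = Add(Add(Add(48400, Mul(-1, Mul(-882, Mul(I, Pow(286, Rational(1, 2)))))), -1585558), 93375) = Add(Add(Add(48400, Mul(-1, Mul(-882, I, Pow(286, Rational(1, 2))))), -1585558), 93375) = Add(Add(Add(48400, Mul(882, I, Pow(286, Rational(1, 2)))), -1585558), 93375) = Add(Add(-1537158, Mul(882, I, Pow(286, Rational(1, 2)))), 93375) = Add(-1443783, Mul(882, I, Pow(286, Rational(1, 2))))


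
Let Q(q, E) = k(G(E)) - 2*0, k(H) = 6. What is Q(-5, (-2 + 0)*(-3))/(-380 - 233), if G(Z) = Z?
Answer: -6/613 ≈ -0.0097879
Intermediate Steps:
Q(q, E) = 6 (Q(q, E) = 6 - 2*0 = 6 + 0 = 6)
Q(-5, (-2 + 0)*(-3))/(-380 - 233) = 6/(-380 - 233) = 6/(-613) = -1/613*6 = -6/613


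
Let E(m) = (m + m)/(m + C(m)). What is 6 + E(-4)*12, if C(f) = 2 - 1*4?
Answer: 22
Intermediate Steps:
C(f) = -2 (C(f) = 2 - 4 = -2)
E(m) = 2*m/(-2 + m) (E(m) = (m + m)/(m - 2) = (2*m)/(-2 + m) = 2*m/(-2 + m))
6 + E(-4)*12 = 6 + (2*(-4)/(-2 - 4))*12 = 6 + (2*(-4)/(-6))*12 = 6 + (2*(-4)*(-⅙))*12 = 6 + (4/3)*12 = 6 + 16 = 22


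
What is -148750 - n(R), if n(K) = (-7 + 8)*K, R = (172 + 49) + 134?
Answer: -149105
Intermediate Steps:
R = 355 (R = 221 + 134 = 355)
n(K) = K (n(K) = 1*K = K)
-148750 - n(R) = -148750 - 1*355 = -148750 - 355 = -149105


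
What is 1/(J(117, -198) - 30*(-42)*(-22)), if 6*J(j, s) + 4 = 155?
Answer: -6/166169 ≈ -3.6108e-5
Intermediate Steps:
J(j, s) = 151/6 (J(j, s) = -2/3 + (1/6)*155 = -2/3 + 155/6 = 151/6)
1/(J(117, -198) - 30*(-42)*(-22)) = 1/(151/6 - 30*(-42)*(-22)) = 1/(151/6 + 1260*(-22)) = 1/(151/6 - 27720) = 1/(-166169/6) = -6/166169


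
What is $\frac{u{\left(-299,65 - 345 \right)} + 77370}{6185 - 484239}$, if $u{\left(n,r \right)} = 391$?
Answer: $- \frac{77761}{478054} \approx -0.16266$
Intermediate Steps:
$\frac{u{\left(-299,65 - 345 \right)} + 77370}{6185 - 484239} = \frac{391 + 77370}{6185 - 484239} = \frac{77761}{-478054} = 77761 \left(- \frac{1}{478054}\right) = - \frac{77761}{478054}$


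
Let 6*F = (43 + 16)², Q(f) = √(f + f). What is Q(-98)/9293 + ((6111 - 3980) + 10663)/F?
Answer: 76764/3481 + 14*I/9293 ≈ 22.052 + 0.0015065*I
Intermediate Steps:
Q(f) = √2*√f (Q(f) = √(2*f) = √2*√f)
F = 3481/6 (F = (43 + 16)²/6 = (⅙)*59² = (⅙)*3481 = 3481/6 ≈ 580.17)
Q(-98)/9293 + ((6111 - 3980) + 10663)/F = (√2*√(-98))/9293 + ((6111 - 3980) + 10663)/(3481/6) = (√2*(7*I*√2))*(1/9293) + (2131 + 10663)*(6/3481) = (14*I)*(1/9293) + 12794*(6/3481) = 14*I/9293 + 76764/3481 = 76764/3481 + 14*I/9293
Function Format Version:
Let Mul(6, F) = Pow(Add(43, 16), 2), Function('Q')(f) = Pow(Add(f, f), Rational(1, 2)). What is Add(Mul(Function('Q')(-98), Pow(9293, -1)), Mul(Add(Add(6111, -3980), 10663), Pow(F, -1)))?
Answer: Add(Rational(76764, 3481), Mul(Rational(14, 9293), I)) ≈ Add(22.052, Mul(0.0015065, I))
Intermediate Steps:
Function('Q')(f) = Mul(Pow(2, Rational(1, 2)), Pow(f, Rational(1, 2))) (Function('Q')(f) = Pow(Mul(2, f), Rational(1, 2)) = Mul(Pow(2, Rational(1, 2)), Pow(f, Rational(1, 2))))
F = Rational(3481, 6) (F = Mul(Rational(1, 6), Pow(Add(43, 16), 2)) = Mul(Rational(1, 6), Pow(59, 2)) = Mul(Rational(1, 6), 3481) = Rational(3481, 6) ≈ 580.17)
Add(Mul(Function('Q')(-98), Pow(9293, -1)), Mul(Add(Add(6111, -3980), 10663), Pow(F, -1))) = Add(Mul(Mul(Pow(2, Rational(1, 2)), Pow(-98, Rational(1, 2))), Pow(9293, -1)), Mul(Add(Add(6111, -3980), 10663), Pow(Rational(3481, 6), -1))) = Add(Mul(Mul(Pow(2, Rational(1, 2)), Mul(7, I, Pow(2, Rational(1, 2)))), Rational(1, 9293)), Mul(Add(2131, 10663), Rational(6, 3481))) = Add(Mul(Mul(14, I), Rational(1, 9293)), Mul(12794, Rational(6, 3481))) = Add(Mul(Rational(14, 9293), I), Rational(76764, 3481)) = Add(Rational(76764, 3481), Mul(Rational(14, 9293), I))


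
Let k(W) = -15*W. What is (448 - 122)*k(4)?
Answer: -19560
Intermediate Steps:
(448 - 122)*k(4) = (448 - 122)*(-15*4) = 326*(-60) = -19560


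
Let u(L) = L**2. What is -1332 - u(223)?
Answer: -51061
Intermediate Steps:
-1332 - u(223) = -1332 - 1*223**2 = -1332 - 1*49729 = -1332 - 49729 = -51061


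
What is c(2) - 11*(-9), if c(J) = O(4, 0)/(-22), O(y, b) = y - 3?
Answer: 2177/22 ≈ 98.955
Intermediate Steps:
O(y, b) = -3 + y
c(J) = -1/22 (c(J) = (-3 + 4)/(-22) = 1*(-1/22) = -1/22)
c(2) - 11*(-9) = -1/22 - 11*(-9) = -1/22 - 1*(-99) = -1/22 + 99 = 2177/22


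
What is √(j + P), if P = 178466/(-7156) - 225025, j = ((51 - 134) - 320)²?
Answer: I*√801934567418/3578 ≈ 250.28*I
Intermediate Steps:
j = 162409 (j = (-83 - 320)² = (-403)² = 162409)
P = -805228683/3578 (P = 178466*(-1/7156) - 225025 = -89233/3578 - 225025 = -805228683/3578 ≈ -2.2505e+5)
√(j + P) = √(162409 - 805228683/3578) = √(-224129281/3578) = I*√801934567418/3578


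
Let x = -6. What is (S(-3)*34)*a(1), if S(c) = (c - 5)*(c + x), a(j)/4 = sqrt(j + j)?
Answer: 9792*sqrt(2) ≈ 13848.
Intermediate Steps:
a(j) = 4*sqrt(2)*sqrt(j) (a(j) = 4*sqrt(j + j) = 4*sqrt(2*j) = 4*(sqrt(2)*sqrt(j)) = 4*sqrt(2)*sqrt(j))
S(c) = (-6 + c)*(-5 + c) (S(c) = (c - 5)*(c - 6) = (-5 + c)*(-6 + c) = (-6 + c)*(-5 + c))
(S(-3)*34)*a(1) = ((30 + (-3)**2 - 11*(-3))*34)*(4*sqrt(2)*sqrt(1)) = ((30 + 9 + 33)*34)*(4*sqrt(2)*1) = (72*34)*(4*sqrt(2)) = 2448*(4*sqrt(2)) = 9792*sqrt(2)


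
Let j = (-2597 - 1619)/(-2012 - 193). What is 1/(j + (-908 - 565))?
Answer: -2205/3243749 ≈ -0.00067977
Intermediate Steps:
j = 4216/2205 (j = -4216/(-2205) = -4216*(-1/2205) = 4216/2205 ≈ 1.9120)
1/(j + (-908 - 565)) = 1/(4216/2205 + (-908 - 565)) = 1/(4216/2205 - 1473) = 1/(-3243749/2205) = -2205/3243749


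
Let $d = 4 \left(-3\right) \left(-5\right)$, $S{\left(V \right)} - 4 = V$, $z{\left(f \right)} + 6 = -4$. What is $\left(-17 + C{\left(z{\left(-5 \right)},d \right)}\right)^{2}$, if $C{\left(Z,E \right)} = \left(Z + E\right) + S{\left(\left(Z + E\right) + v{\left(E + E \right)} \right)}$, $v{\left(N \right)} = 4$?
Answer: $8281$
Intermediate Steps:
$z{\left(f \right)} = -10$ ($z{\left(f \right)} = -6 - 4 = -10$)
$S{\left(V \right)} = 4 + V$
$d = 60$ ($d = \left(-12\right) \left(-5\right) = 60$)
$C{\left(Z,E \right)} = 8 + 2 E + 2 Z$ ($C{\left(Z,E \right)} = \left(Z + E\right) + \left(4 + \left(\left(Z + E\right) + 4\right)\right) = \left(E + Z\right) + \left(4 + \left(\left(E + Z\right) + 4\right)\right) = \left(E + Z\right) + \left(4 + \left(4 + E + Z\right)\right) = \left(E + Z\right) + \left(8 + E + Z\right) = 8 + 2 E + 2 Z$)
$\left(-17 + C{\left(z{\left(-5 \right)},d \right)}\right)^{2} = \left(-17 + \left(8 + 2 \cdot 60 + 2 \left(-10\right)\right)\right)^{2} = \left(-17 + \left(8 + 120 - 20\right)\right)^{2} = \left(-17 + 108\right)^{2} = 91^{2} = 8281$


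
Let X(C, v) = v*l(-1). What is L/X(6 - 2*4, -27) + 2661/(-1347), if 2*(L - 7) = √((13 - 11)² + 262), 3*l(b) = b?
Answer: -4840/4041 + √266/18 ≈ -0.29164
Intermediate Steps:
l(b) = b/3
L = 7 + √266/2 (L = 7 + √((13 - 11)² + 262)/2 = 7 + √(2² + 262)/2 = 7 + √(4 + 262)/2 = 7 + √266/2 ≈ 15.155)
X(C, v) = -v/3 (X(C, v) = v*((⅓)*(-1)) = v*(-⅓) = -v/3)
L/X(6 - 2*4, -27) + 2661/(-1347) = (7 + √266/2)/((-⅓*(-27))) + 2661/(-1347) = (7 + √266/2)/9 + 2661*(-1/1347) = (7 + √266/2)*(⅑) - 887/449 = (7/9 + √266/18) - 887/449 = -4840/4041 + √266/18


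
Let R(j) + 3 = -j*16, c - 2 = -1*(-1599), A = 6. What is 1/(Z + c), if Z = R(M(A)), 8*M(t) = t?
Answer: 1/1586 ≈ 0.00063052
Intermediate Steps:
M(t) = t/8
c = 1601 (c = 2 - 1*(-1599) = 2 + 1599 = 1601)
R(j) = -3 - 16*j (R(j) = -3 - j*16 = -3 - 16*j)
Z = -15 (Z = -3 - 2*6 = -3 - 16*3/4 = -3 - 12 = -15)
1/(Z + c) = 1/(-15 + 1601) = 1/1586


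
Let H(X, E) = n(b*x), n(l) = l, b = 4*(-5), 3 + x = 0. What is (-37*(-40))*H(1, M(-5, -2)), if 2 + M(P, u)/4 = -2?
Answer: 88800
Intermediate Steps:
x = -3 (x = -3 + 0 = -3)
b = -20
M(P, u) = -16 (M(P, u) = -8 + 4*(-2) = -8 - 8 = -16)
H(X, E) = 60 (H(X, E) = -20*(-3) = 60)
(-37*(-40))*H(1, M(-5, -2)) = -37*(-40)*60 = 1480*60 = 88800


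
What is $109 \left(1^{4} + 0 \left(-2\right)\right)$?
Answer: $109$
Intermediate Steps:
$109 \left(1^{4} + 0 \left(-2\right)\right) = 109 \left(1 + 0\right) = 109 \cdot 1 = 109$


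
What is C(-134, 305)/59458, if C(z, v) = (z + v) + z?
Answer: 37/59458 ≈ 0.00062229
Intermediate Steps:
C(z, v) = v + 2*z (C(z, v) = (v + z) + z = v + 2*z)
C(-134, 305)/59458 = (305 + 2*(-134))/59458 = (305 - 268)*(1/59458) = 37*(1/59458) = 37/59458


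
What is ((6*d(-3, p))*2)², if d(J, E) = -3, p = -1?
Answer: 1296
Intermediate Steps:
((6*d(-3, p))*2)² = ((6*(-3))*2)² = (-18*2)² = (-36)² = 1296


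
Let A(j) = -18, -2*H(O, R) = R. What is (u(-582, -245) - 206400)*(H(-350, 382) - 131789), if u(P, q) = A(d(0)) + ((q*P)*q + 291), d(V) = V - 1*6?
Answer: 4637866550460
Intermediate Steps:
d(V) = -6 + V (d(V) = V - 6 = -6 + V)
H(O, R) = -R/2
u(P, q) = 273 + P*q² (u(P, q) = -18 + ((q*P)*q + 291) = -18 + ((P*q)*q + 291) = -18 + (P*q² + 291) = -18 + (291 + P*q²) = 273 + P*q²)
(u(-582, -245) - 206400)*(H(-350, 382) - 131789) = ((273 - 582*(-245)²) - 206400)*(-½*382 - 131789) = ((273 - 582*60025) - 206400)*(-191 - 131789) = ((273 - 34934550) - 206400)*(-131980) = (-34934277 - 206400)*(-131980) = -35140677*(-131980) = 4637866550460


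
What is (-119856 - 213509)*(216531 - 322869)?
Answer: 35449367370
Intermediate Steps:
(-119856 - 213509)*(216531 - 322869) = -333365*(-106338) = 35449367370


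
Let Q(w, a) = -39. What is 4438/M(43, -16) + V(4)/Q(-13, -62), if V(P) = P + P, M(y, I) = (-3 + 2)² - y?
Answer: -4129/39 ≈ -105.87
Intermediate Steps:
M(y, I) = 1 - y (M(y, I) = (-1)² - y = 1 - y)
V(P) = 2*P
4438/M(43, -16) + V(4)/Q(-13, -62) = 4438/(1 - 1*43) + (2*4)/(-39) = 4438/(1 - 43) + 8*(-1/39) = 4438/(-42) - 8/39 = 4438*(-1/42) - 8/39 = -317/3 - 8/39 = -4129/39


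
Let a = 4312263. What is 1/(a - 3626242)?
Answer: 1/686021 ≈ 1.4577e-6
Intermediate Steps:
1/(a - 3626242) = 1/(4312263 - 3626242) = 1/686021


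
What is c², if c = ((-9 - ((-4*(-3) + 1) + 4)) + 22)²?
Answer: 256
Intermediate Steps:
c = 16 (c = ((-9 - ((12 + 1) + 4)) + 22)² = ((-9 - (13 + 4)) + 22)² = ((-9 - 1*17) + 22)² = ((-9 - 17) + 22)² = (-26 + 22)² = (-4)² = 16)
c² = 16² = 256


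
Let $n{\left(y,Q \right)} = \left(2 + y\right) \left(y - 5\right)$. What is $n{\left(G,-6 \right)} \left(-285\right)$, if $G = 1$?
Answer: $3420$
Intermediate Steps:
$n{\left(y,Q \right)} = \left(-5 + y\right) \left(2 + y\right)$ ($n{\left(y,Q \right)} = \left(2 + y\right) \left(-5 + y\right) = \left(-5 + y\right) \left(2 + y\right)$)
$n{\left(G,-6 \right)} \left(-285\right) = \left(-10 + 1^{2} - 3\right) \left(-285\right) = \left(-10 + 1 - 3\right) \left(-285\right) = \left(-12\right) \left(-285\right) = 3420$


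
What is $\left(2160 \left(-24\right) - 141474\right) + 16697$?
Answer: $-176617$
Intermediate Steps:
$\left(2160 \left(-24\right) - 141474\right) + 16697 = \left(-51840 - 141474\right) + 16697 = -193314 + 16697 = -176617$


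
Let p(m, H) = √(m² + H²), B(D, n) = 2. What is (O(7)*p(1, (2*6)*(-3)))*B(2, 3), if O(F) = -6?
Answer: -12*√1297 ≈ -432.17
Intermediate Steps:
p(m, H) = √(H² + m²)
(O(7)*p(1, (2*6)*(-3)))*B(2, 3) = -6*√(((2*6)*(-3))² + 1²)*2 = -6*√((12*(-3))² + 1)*2 = -6*√((-36)² + 1)*2 = -6*√(1296 + 1)*2 = -6*√1297*2 = -12*√1297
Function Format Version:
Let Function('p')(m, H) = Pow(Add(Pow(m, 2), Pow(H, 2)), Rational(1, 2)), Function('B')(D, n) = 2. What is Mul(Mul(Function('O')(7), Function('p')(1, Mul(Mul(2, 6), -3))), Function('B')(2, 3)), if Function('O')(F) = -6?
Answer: Mul(-12, Pow(1297, Rational(1, 2))) ≈ -432.17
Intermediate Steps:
Function('p')(m, H) = Pow(Add(Pow(H, 2), Pow(m, 2)), Rational(1, 2))
Mul(Mul(Function('O')(7), Function('p')(1, Mul(Mul(2, 6), -3))), Function('B')(2, 3)) = Mul(Mul(-6, Pow(Add(Pow(Mul(Mul(2, 6), -3), 2), Pow(1, 2)), Rational(1, 2))), 2) = Mul(Mul(-6, Pow(Add(Pow(Mul(12, -3), 2), 1), Rational(1, 2))), 2) = Mul(Mul(-6, Pow(Add(Pow(-36, 2), 1), Rational(1, 2))), 2) = Mul(Mul(-6, Pow(Add(1296, 1), Rational(1, 2))), 2) = Mul(Mul(-6, Pow(1297, Rational(1, 2))), 2) = Mul(-12, Pow(1297, Rational(1, 2)))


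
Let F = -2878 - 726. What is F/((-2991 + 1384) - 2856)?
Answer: 3604/4463 ≈ 0.80753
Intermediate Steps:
F = -3604
F/((-2991 + 1384) - 2856) = -3604/((-2991 + 1384) - 2856) = -3604/(-1607 - 2856) = -3604/(-4463) = -3604*(-1/4463) = 3604/4463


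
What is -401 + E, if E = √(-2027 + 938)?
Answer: -401 + 33*I ≈ -401.0 + 33.0*I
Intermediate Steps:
E = 33*I (E = √(-1089) = 33*I ≈ 33.0*I)
-401 + E = -401 + 33*I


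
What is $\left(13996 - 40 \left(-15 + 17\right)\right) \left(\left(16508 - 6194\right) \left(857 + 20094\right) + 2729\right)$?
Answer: $3007127129188$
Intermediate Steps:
$\left(13996 - 40 \left(-15 + 17\right)\right) \left(\left(16508 - 6194\right) \left(857 + 20094\right) + 2729\right) = \left(13996 - 80\right) \left(10314 \cdot 20951 + 2729\right) = \left(13996 - 80\right) \left(216088614 + 2729\right) = 13916 \cdot 216091343 = 3007127129188$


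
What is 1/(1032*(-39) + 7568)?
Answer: -1/32680 ≈ -3.0600e-5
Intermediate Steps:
1/(1032*(-39) + 7568) = 1/(-40248 + 7568) = 1/(-32680) = -1/32680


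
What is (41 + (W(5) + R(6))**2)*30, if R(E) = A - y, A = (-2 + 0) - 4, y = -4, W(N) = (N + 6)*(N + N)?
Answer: 351150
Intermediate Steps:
W(N) = 2*N*(6 + N) (W(N) = (6 + N)*(2*N) = 2*N*(6 + N))
A = -6 (A = -2 - 4 = -6)
R(E) = -2 (R(E) = -6 - 1*(-4) = -6 + 4 = -2)
(41 + (W(5) + R(6))**2)*30 = (41 + (2*5*(6 + 5) - 2)**2)*30 = (41 + (2*5*11 - 2)**2)*30 = (41 + (110 - 2)**2)*30 = (41 + 108**2)*30 = (41 + 11664)*30 = 11705*30 = 351150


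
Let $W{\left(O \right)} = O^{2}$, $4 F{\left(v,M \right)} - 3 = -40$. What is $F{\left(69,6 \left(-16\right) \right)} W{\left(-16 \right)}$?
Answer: $-2368$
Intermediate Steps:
$F{\left(v,M \right)} = - \frac{37}{4}$ ($F{\left(v,M \right)} = \frac{3}{4} + \frac{1}{4} \left(-40\right) = \frac{3}{4} - 10 = - \frac{37}{4}$)
$F{\left(69,6 \left(-16\right) \right)} W{\left(-16 \right)} = - \frac{37 \left(-16\right)^{2}}{4} = \left(- \frac{37}{4}\right) 256 = -2368$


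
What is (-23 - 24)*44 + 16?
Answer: -2052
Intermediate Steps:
(-23 - 24)*44 + 16 = -47*44 + 16 = -2068 + 16 = -2052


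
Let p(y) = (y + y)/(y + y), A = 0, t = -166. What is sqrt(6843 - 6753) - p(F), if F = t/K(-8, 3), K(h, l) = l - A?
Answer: -1 + 3*sqrt(10) ≈ 8.4868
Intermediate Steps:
K(h, l) = l (K(h, l) = l - 1*0 = l + 0 = l)
F = -166/3 ≈ -55.333
p(y) = 1 (p(y) = (2*y)/((2*y)) = (2*y)*(1/(2*y)) = 1)
sqrt(6843 - 6753) - p(F) = sqrt(6843 - 6753) - 1*1 = sqrt(90) - 1 = 3*sqrt(10) - 1 = -1 + 3*sqrt(10)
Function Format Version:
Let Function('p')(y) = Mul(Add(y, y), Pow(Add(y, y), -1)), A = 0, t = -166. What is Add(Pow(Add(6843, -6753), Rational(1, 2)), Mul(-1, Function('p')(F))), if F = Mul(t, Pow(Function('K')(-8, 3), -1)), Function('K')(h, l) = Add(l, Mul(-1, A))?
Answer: Add(-1, Mul(3, Pow(10, Rational(1, 2)))) ≈ 8.4868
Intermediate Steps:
Function('K')(h, l) = l (Function('K')(h, l) = Add(l, Mul(-1, 0)) = Add(l, 0) = l)
F = Rational(-166, 3) (F = Mul(-166, Pow(3, -1)) = Mul(-166, Rational(1, 3)) = Rational(-166, 3) ≈ -55.333)
Function('p')(y) = 1 (Function('p')(y) = Mul(Mul(2, y), Pow(Mul(2, y), -1)) = Mul(Mul(2, y), Mul(Rational(1, 2), Pow(y, -1))) = 1)
Add(Pow(Add(6843, -6753), Rational(1, 2)), Mul(-1, Function('p')(F))) = Add(Pow(Add(6843, -6753), Rational(1, 2)), Mul(-1, 1)) = Add(Pow(90, Rational(1, 2)), -1) = Add(Mul(3, Pow(10, Rational(1, 2))), -1) = Add(-1, Mul(3, Pow(10, Rational(1, 2))))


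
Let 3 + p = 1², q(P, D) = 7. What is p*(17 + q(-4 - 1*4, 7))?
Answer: -48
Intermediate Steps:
p = -2 (p = -3 + 1² = -3 + 1 = -2)
p*(17 + q(-4 - 1*4, 7)) = -2*(17 + 7) = -2*24 = -48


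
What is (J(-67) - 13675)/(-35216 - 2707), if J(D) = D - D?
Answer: 13675/37923 ≈ 0.36060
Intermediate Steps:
J(D) = 0
(J(-67) - 13675)/(-35216 - 2707) = (0 - 13675)/(-35216 - 2707) = -13675/(-37923) = -13675*(-1/37923) = 13675/37923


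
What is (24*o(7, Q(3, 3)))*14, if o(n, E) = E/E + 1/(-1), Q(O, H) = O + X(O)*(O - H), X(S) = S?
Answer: 0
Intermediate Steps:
Q(O, H) = O + O*(O - H)
o(n, E) = 0 (o(n, E) = 1 + 1*(-1) = 1 - 1 = 0)
(24*o(7, Q(3, 3)))*14 = (24*0)*14 = 0*14 = 0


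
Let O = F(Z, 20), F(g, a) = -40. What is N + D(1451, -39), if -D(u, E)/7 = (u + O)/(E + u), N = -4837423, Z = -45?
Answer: -6830451153/1412 ≈ -4.8374e+6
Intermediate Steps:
O = -40
D(u, E) = -7*(-40 + u)/(E + u) (D(u, E) = -7*(u - 40)/(E + u) = -7*(-40 + u)/(E + u))
N + D(1451, -39) = -4837423 + 7*(40 - 1*1451)/(-39 + 1451) = -4837423 + 7*(40 - 1451)/1412 = -4837423 + 7*(1/1412)*(-1411) = -4837423 - 9877/1412 = -6830451153/1412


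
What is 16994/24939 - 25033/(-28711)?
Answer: 1112212721/716023629 ≈ 1.5533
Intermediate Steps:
16994/24939 - 25033/(-28711) = 16994*(1/24939) - 25033*(-1/28711) = 16994/24939 + 25033/28711 = 1112212721/716023629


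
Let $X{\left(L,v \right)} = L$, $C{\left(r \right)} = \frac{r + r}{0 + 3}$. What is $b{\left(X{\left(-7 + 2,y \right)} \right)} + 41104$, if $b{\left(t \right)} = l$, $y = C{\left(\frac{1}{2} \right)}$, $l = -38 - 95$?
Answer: $40971$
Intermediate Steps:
$l = -133$ ($l = -38 - 95 = -133$)
$C{\left(r \right)} = \frac{2 r}{3}$
$y = \frac{1}{3}$ ($y = \frac{2}{3 \cdot 2} = \frac{2}{3} \cdot \frac{1}{2} = \frac{1}{3} \approx 0.33333$)
$b{\left(t \right)} = -133$
$b{\left(X{\left(-7 + 2,y \right)} \right)} + 41104 = -133 + 41104 = 40971$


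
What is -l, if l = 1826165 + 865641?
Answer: -2691806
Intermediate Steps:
l = 2691806
-l = -1*2691806 = -2691806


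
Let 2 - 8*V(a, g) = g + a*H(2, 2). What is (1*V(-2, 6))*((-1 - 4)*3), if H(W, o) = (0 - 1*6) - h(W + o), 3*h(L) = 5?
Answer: 145/4 ≈ 36.250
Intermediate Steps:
h(L) = 5/3 (h(L) = (1/3)*5 = 5/3)
H(W, o) = -23/3 (H(W, o) = (0 - 1*6) - 1*5/3 = (0 - 6) - 5/3 = -6 - 5/3 = -23/3)
V(a, g) = 1/4 - g/8 + 23*a/24 (V(a, g) = 1/4 - (g + a*(-23/3))/8 = 1/4 - (g - 23*a/3)/8 = 1/4 + (-g/8 + 23*a/24) = 1/4 - g/8 + 23*a/24)
(1*V(-2, 6))*((-1 - 4)*3) = (1*(1/4 - 1/8*6 + (23/24)*(-2)))*((-1 - 4)*3) = (1*(1/4 - 3/4 - 23/12))*(-5*3) = (1*(-29/12))*(-15) = -29/12*(-15) = 145/4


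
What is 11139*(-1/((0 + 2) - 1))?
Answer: -11139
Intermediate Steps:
11139*(-1/((0 + 2) - 1)) = 11139*(-1/(2 - 1)) = 11139*(-1/1) = 11139*(-1*1) = 11139*(-1) = -11139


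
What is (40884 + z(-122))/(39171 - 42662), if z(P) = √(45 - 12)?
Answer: -40884/3491 - √33/3491 ≈ -11.713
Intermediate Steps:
z(P) = √33
(40884 + z(-122))/(39171 - 42662) = (40884 + √33)/(39171 - 42662) = (40884 + √33)/(-3491) = (40884 + √33)*(-1/3491) = -40884/3491 - √33/3491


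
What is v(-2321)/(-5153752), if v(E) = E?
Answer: 2321/5153752 ≈ 0.00045035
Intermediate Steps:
v(-2321)/(-5153752) = -2321/(-5153752) = -2321*(-1/5153752) = 2321/5153752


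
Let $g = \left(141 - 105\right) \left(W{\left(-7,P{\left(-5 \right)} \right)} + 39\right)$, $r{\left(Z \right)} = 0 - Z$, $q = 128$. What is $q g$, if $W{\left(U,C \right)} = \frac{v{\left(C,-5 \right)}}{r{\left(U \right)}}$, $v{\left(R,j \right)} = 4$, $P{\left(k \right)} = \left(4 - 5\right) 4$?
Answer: $\frac{1276416}{7} \approx 1.8235 \cdot 10^{5}$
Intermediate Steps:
$P{\left(k \right)} = -4$ ($P{\left(k \right)} = \left(-1\right) 4 = -4$)
$r{\left(Z \right)} = - Z$
$W{\left(U,C \right)} = - \frac{4}{U}$ ($W{\left(U,C \right)} = \frac{4}{\left(-1\right) U} = 4 \left(- \frac{1}{U}\right) = - \frac{4}{U}$)
$g = \frac{9972}{7}$ ($g = \left(141 - 105\right) \left(- \frac{4}{-7} + 39\right) = 36 \left(\left(-4\right) \left(- \frac{1}{7}\right) + 39\right) = 36 \left(\frac{4}{7} + 39\right) = 36 \cdot \frac{277}{7} = \frac{9972}{7} \approx 1424.6$)
$q g = 128 \cdot \frac{9972}{7} = \frac{1276416}{7}$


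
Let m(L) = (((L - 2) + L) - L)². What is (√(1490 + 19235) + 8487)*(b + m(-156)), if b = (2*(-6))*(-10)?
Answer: 212887908 + 125420*√829 ≈ 2.1650e+8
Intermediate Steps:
b = 120 (b = -12*(-10) = 120)
m(L) = (-2 + L)² (m(L) = (((-2 + L) + L) - L)² = ((-2 + 2*L) - L)² = (-2 + L)²)
(√(1490 + 19235) + 8487)*(b + m(-156)) = (√(1490 + 19235) + 8487)*(120 + (-2 - 156)²) = (√20725 + 8487)*(120 + (-158)²) = (5*√829 + 8487)*(120 + 24964) = (8487 + 5*√829)*25084 = 212887908 + 125420*√829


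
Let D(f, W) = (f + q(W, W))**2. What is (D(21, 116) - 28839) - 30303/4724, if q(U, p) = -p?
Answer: -93631639/4724 ≈ -19820.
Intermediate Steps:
D(f, W) = (f - W)**2
(D(21, 116) - 28839) - 30303/4724 = ((116 - 1*21)**2 - 28839) - 30303/4724 = ((116 - 21)**2 - 28839) - 30303*1/4724 = (95**2 - 28839) - 30303/4724 = (9025 - 28839) - 30303/4724 = -19814 - 30303/4724 = -93631639/4724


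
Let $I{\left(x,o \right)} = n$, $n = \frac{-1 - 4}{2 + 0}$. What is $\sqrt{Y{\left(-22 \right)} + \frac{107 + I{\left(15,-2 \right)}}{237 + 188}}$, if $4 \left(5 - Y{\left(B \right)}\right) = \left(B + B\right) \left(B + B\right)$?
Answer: $\frac{i \sqrt{13835994}}{170} \approx 21.88 i$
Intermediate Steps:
$n = - \frac{5}{2} \approx -2.5$
$I{\left(x,o \right)} = - \frac{5}{2}$
$Y{\left(B \right)} = 5 - B^{2}$ ($Y{\left(B \right)} = 5 - \frac{\left(B + B\right) \left(B + B\right)}{4} = 5 - \frac{2 B 2 B}{4} = 5 - \frac{4 B^{2}}{4} = 5 - B^{2}$)
$\sqrt{Y{\left(-22 \right)} + \frac{107 + I{\left(15,-2 \right)}}{237 + 188}} = \sqrt{\left(5 - \left(-22\right)^{2}\right) + \frac{107 - \frac{5}{2}}{237 + 188}} = \sqrt{\left(5 - 484\right) + \frac{209}{2 \cdot 425}} = \sqrt{\left(5 - 484\right) + \frac{209}{2} \cdot \frac{1}{425}} = \sqrt{-479 + \frac{209}{850}} = \sqrt{- \frac{406941}{850}} = \frac{i \sqrt{13835994}}{170}$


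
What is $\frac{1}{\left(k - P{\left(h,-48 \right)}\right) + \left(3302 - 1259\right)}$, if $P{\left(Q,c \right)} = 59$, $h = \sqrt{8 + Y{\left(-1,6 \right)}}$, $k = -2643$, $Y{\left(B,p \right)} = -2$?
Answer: $- \frac{1}{659} \approx -0.0015175$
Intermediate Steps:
$h = \sqrt{6}$ ($h = \sqrt{8 - 2} = \sqrt{6} \approx 2.4495$)
$\frac{1}{\left(k - P{\left(h,-48 \right)}\right) + \left(3302 - 1259\right)} = \frac{1}{\left(-2643 - 59\right) + \left(3302 - 1259\right)} = \frac{1}{\left(-2643 - 59\right) + 2043} = \frac{1}{-2702 + 2043} = \frac{1}{-659} = - \frac{1}{659}$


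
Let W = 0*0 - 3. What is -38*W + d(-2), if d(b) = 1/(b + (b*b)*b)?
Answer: 1139/10 ≈ 113.90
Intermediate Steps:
d(b) = 1/(b + b³) (d(b) = 1/(b + b²*b) = 1/(b + b³))
W = -3 (W = 0 - 3 = -3)
-38*W + d(-2) = -38*(-3) + 1/(-2 + (-2)³) = 114 + 1/(-2 - 8) = 114 + 1/(-10) = 114 - ⅒ = 1139/10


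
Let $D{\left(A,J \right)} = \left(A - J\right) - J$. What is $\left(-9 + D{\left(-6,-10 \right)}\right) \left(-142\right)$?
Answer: $-710$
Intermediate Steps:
$D{\left(A,J \right)} = A - 2 J$
$\left(-9 + D{\left(-6,-10 \right)}\right) \left(-142\right) = \left(-9 - -14\right) \left(-142\right) = \left(-9 + \left(-6 + 20\right)\right) \left(-142\right) = \left(-9 + 14\right) \left(-142\right) = 5 \left(-142\right) = -710$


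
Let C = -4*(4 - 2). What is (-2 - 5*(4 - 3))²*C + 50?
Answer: -342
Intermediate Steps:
C = -8 (C = -4*2 = -8)
(-2 - 5*(4 - 3))²*C + 50 = (-2 - 5*(4 - 3))²*(-8) + 50 = (-2 - 5*1)²*(-8) + 50 = (-2 - 5)²*(-8) + 50 = (-7)²*(-8) + 50 = 49*(-8) + 50 = -392 + 50 = -342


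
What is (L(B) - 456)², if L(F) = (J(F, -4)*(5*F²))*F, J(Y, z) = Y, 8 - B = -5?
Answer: 20263237801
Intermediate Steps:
B = 13 (B = 8 - 1*(-5) = 8 + 5 = 13)
L(F) = 5*F⁴ (L(F) = (F*(5*F²))*F = (5*F³)*F = 5*F⁴)
(L(B) - 456)² = (5*13⁴ - 456)² = (5*28561 - 456)² = (142805 - 456)² = 142349² = 20263237801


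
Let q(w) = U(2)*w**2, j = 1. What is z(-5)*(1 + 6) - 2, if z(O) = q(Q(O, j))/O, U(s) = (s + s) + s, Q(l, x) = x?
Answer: -52/5 ≈ -10.400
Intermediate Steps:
U(s) = 3*s (U(s) = 2*s + s = 3*s)
q(w) = 6*w**2 (q(w) = (3*2)*w**2 = 6*w**2)
z(O) = 6/O (z(O) = (6*1**2)/O = (6*1)/O = 6/O)
z(-5)*(1 + 6) - 2 = (6/(-5))*(1 + 6) - 2 = (6*(-1/5))*7 - 2 = -6/5*7 - 2 = -42/5 - 2 = -52/5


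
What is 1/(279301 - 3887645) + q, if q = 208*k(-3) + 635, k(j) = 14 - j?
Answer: 15050402823/3608344 ≈ 4171.0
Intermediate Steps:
q = 4171 (q = 208*(14 - 1*(-3)) + 635 = 208*(14 + 3) + 635 = 208*17 + 635 = 3536 + 635 = 4171)
1/(279301 - 3887645) + q = 1/(279301 - 3887645) + 4171 = 1/(-3608344) + 4171 = -1/3608344 + 4171 = 15050402823/3608344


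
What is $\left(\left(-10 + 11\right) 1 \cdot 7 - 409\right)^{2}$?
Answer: $161604$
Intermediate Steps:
$\left(\left(-10 + 11\right) 1 \cdot 7 - 409\right)^{2} = \left(1 \cdot 7 - 409\right)^{2} = \left(7 - 409\right)^{2} = \left(-402\right)^{2} = 161604$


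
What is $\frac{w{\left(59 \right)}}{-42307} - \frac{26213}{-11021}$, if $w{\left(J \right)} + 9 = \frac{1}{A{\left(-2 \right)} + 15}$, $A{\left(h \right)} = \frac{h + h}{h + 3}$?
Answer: $\frac{12200007359}{5128919917} \approx 2.3787$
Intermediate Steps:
$A{\left(h \right)} = \frac{2 h}{3 + h}$
$w{\left(J \right)} = - \frac{98}{11}$ ($w{\left(J \right)} = -9 + \frac{1}{2 \left(-2\right) \frac{1}{3 - 2} + 15} = -9 + \frac{1}{2 \left(-2\right) 1^{-1} + 15} = -9 + \frac{1}{2 \left(-2\right) 1 + 15} = -9 + \frac{1}{-4 + 15} = -9 + \frac{1}{11} = - \frac{98}{11}$)
$\frac{w{\left(59 \right)}}{-42307} - \frac{26213}{-11021} = - \frac{98}{11 \left(-42307\right)} - \frac{26213}{-11021} = \left(- \frac{98}{11}\right) \left(- \frac{1}{42307}\right) - - \frac{26213}{11021} = \frac{98}{465377} + \frac{26213}{11021} = \frac{12200007359}{5128919917}$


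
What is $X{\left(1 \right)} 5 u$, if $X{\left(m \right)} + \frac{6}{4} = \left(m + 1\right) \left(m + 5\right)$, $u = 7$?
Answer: $\frac{735}{2} \approx 367.5$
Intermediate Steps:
$X{\left(m \right)} = - \frac{3}{2} + \left(1 + m\right) \left(5 + m\right)$ ($X{\left(m \right)} = - \frac{3}{2} + \left(m + 1\right) \left(m + 5\right) = - \frac{3}{2} + \left(1 + m\right) \left(5 + m\right)$)
$X{\left(1 \right)} 5 u = \left(\frac{7}{2} + 1^{2} + 6 \cdot 1\right) 5 \cdot 7 = \left(\frac{7}{2} + 1 + 6\right) 5 \cdot 7 = \frac{21}{2} \cdot 5 \cdot 7 = \frac{105}{2} \cdot 7 = \frac{735}{2}$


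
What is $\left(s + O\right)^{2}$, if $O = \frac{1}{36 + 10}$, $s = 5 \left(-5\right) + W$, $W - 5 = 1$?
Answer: $\frac{762129}{2116} \approx 360.17$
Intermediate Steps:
$W = 6$ ($W = 5 + 1 = 6$)
$s = -19$ ($s = 5 \left(-5\right) + 6 = -25 + 6 = -19$)
$O = \frac{1}{46} \approx 0.021739$
$\left(s + O\right)^{2} = \left(-19 + \frac{1}{46}\right)^{2} = \left(- \frac{873}{46}\right)^{2} = \frac{762129}{2116}$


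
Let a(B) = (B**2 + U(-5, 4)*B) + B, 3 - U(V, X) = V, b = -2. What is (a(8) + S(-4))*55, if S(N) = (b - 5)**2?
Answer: 10175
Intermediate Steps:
U(V, X) = 3 - V
a(B) = B**2 + 9*B (a(B) = (B**2 + (3 - 1*(-5))*B) + B = (B**2 + (3 + 5)*B) + B = (B**2 + 8*B) + B = B**2 + 9*B)
S(N) = 49 (S(N) = (-2 - 5)**2 = (-7)**2 = 49)
(a(8) + S(-4))*55 = (8*(9 + 8) + 49)*55 = (8*17 + 49)*55 = (136 + 49)*55 = 185*55 = 10175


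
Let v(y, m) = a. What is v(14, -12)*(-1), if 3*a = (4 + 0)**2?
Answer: -16/3 ≈ -5.3333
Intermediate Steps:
a = 16/3 (a = (4 + 0)**2/3 = (1/3)*4**2 = (1/3)*16 = 16/3 ≈ 5.3333)
v(y, m) = 16/3
v(14, -12)*(-1) = (16/3)*(-1) = -16/3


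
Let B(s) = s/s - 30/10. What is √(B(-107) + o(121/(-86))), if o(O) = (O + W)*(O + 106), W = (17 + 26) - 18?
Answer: √18236063/86 ≈ 49.655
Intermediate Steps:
W = 25 (W = 43 - 18 = 25)
B(s) = -2 (B(s) = 1 - 30*⅒ = 1 - 3 = -2)
o(O) = (25 + O)*(106 + O) (o(O) = (O + 25)*(O + 106) = (25 + O)*(106 + O))
√(B(-107) + o(121/(-86))) = √(-2 + (2650 + (121/(-86))² + 131*(121/(-86)))) = √(-2 + (2650 + (121*(-1/86))² + 131*(121*(-1/86)))) = √(-2 + (2650 + (-121/86)² + 131*(-121/86))) = √(-2 + (2650 + 14641/7396 - 15851/86)) = √(-2 + 18250855/7396) = √(18236063/7396) = √18236063/86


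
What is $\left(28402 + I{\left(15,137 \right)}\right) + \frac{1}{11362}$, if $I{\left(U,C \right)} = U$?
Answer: $\frac{322873955}{11362} \approx 28417.0$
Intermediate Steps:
$\left(28402 + I{\left(15,137 \right)}\right) + \frac{1}{11362} = \left(28402 + 15\right) + \frac{1}{11362} = 28417 + \frac{1}{11362} = \frac{322873955}{11362}$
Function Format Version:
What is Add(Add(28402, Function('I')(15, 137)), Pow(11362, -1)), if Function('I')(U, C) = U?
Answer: Rational(322873955, 11362) ≈ 28417.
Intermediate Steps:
Add(Add(28402, Function('I')(15, 137)), Pow(11362, -1)) = Add(Add(28402, 15), Pow(11362, -1)) = Add(28417, Rational(1, 11362)) = Rational(322873955, 11362)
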